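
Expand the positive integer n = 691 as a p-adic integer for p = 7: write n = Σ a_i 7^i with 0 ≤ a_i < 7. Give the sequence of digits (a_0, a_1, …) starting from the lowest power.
(a_0, a_1, …) = (5, 0, 0, 2)

Repeated division by 7 gives the digits low-to-high: 691 = 5 + 2·7^3. Digit sequence: (5, 0, 0, 2).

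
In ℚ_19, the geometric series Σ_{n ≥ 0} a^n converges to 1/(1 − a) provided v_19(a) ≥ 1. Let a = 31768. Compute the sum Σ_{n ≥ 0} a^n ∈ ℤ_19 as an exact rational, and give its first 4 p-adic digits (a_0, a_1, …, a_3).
Σ a^n = 1/(1 − a) = -1/31767;  first 4 digits = (1, 0, 12, 4)

v_19(a) = 2 ≥ 1, so the series converges in ℤ_19 to 1/(1 − a) = 1/(1 − 31768) = -1/31767. Expand this rational in ℤ_19: compute digits iteratively via d_i = x_i mod 19, x_{i+1} = (x_i − d_i)/19. The first 4 digits are (1, 0, 12, 4).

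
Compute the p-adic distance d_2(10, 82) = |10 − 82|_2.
d_2(10, 82) = 1/8

Step 1 — x − y = 10 − 82 = -72. Step 2 — v_2(-72) = 3 (factor: -72 = −(2^3 · 9); the sign does not affect v_p). Step 3 — |x − y|_2 = 2^{-3} = 1/8.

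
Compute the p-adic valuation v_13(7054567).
v_13(7054567) = 5

v_13(n) is the largest exponent k such that 13^k divides n. Factor out: 7054567 = 13^5 · 19. (Sign doesn't affect v_p.) So v_13(7054567) = 5.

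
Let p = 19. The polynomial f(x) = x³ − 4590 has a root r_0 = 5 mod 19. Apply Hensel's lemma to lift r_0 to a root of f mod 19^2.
r_1 = 233 (mod 361)

Hensel: r_{i+1} = r_i − f(r_i)/f′(r_i) mod 19^{i+2}, where f′(x) = 3x². Iterate:
  r_0 = 5 (mod 19)
  r_1 = 233 (mod 361)
Final: r = 233 with f(r) ≡ 0 mod 19^2.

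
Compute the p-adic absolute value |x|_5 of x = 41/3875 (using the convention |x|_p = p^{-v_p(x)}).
|41/3875|_5 = 125

Step 1 — compute v_5(x) by factoring powers of 5 out of the numerator and denominator: v_5(41/3875) = -3. Step 2 — apply |x|_p = p^{-v_p(x)} = 5^{3} = 125.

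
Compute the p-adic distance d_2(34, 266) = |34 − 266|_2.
d_2(34, 266) = 1/8

Step 1 — x − y = 34 − 266 = -232. Step 2 — v_2(-232) = 3 (factor: -232 = −(2^3 · 29); the sign does not affect v_p). Step 3 — |x − y|_2 = 2^{-3} = 1/8.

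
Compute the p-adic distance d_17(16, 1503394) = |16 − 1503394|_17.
d_17(16, 1503394) = 1/83521

Step 1 — x − y = 16 − 1503394 = -1503378. Step 2 — v_17(-1503378) = 4 (factor: -1503378 = −(17^4 · 18); the sign does not affect v_p). Step 3 — |x − y|_17 = 17^{-4} = 1/83521.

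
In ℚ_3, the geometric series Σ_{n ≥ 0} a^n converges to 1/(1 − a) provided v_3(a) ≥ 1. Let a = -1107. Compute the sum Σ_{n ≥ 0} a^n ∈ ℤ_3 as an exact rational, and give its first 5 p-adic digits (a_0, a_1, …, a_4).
Σ a^n = 1/(1 − a) = 1/1108;  first 5 digits = (1, 0, 0, 1, 1)

v_3(a) = 3 ≥ 1, so the series converges in ℤ_3 to 1/(1 − a) = 1/(1 − (-1107)) = 1/1108. Expand this rational in ℤ_3: compute digits iteratively via d_i = x_i mod 3, x_{i+1} = (x_i − d_i)/3. The first 5 digits are (1, 0, 0, 1, 1).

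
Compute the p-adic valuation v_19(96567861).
v_19(96567861) = 5

v_19(n) is the largest exponent k such that 19^k divides n. Factor out: 96567861 = 19^5 · 39. (Sign doesn't affect v_p.) So v_19(96567861) = 5.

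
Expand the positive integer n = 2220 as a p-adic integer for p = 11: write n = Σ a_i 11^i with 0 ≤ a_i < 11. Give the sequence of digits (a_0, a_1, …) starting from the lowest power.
(a_0, a_1, …) = (9, 3, 7, 1)

Repeated division by 11 gives the digits low-to-high: 2220 = 9 + 3·11^1 + 7·11^2 + 1·11^3. Digit sequence: (9, 3, 7, 1).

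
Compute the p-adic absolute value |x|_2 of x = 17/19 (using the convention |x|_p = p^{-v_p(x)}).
|17/19|_2 = 1

Step 1 — compute v_2(x) by factoring powers of 2 out of the numerator and denominator: v_2(17/19) = 0. Step 2 — apply |x|_p = p^{-v_p(x)} = 2^{0} = 1.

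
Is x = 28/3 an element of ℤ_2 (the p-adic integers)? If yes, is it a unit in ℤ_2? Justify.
x ∈ ℤ_2 but not a unit; v_2(x) = 2 > 0

ℤ_2 = {x ∈ ℚ_2 : v_2(x) ≥ 0} and ℤ_2^× = {x ∈ ℤ_2 : v_2(x) = 0}. Here v_2(28/3) = v_2(num) − v_2(den) = 2; compare against these criteria.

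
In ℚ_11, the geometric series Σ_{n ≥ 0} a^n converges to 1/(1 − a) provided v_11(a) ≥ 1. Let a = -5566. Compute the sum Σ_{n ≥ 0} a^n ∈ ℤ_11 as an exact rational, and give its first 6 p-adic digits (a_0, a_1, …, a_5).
Σ a^n = 1/(1 − a) = 1/5567;  first 6 digits = (1, 0, 9, 6, 3, 5)

v_11(a) = 2 ≥ 1, so the series converges in ℤ_11 to 1/(1 − a) = 1/(1 − (-5566)) = 1/5567. Expand this rational in ℤ_11: compute digits iteratively via d_i = x_i mod 11, x_{i+1} = (x_i − d_i)/11. The first 6 digits are (1, 0, 9, 6, 3, 5).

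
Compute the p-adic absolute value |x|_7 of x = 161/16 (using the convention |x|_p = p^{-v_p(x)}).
|161/16|_7 = 1/7

Step 1 — compute v_7(x) by factoring powers of 7 out of the numerator and denominator: v_7(161/16) = 1. Step 2 — apply |x|_p = p^{-v_p(x)} = 7^{-1} = 1/7.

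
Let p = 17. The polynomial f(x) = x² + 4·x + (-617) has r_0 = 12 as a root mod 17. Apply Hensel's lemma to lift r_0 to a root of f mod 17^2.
r_1 = 182 (mod 289)

Hensel: r_{i+1} = r_i − f(r_i)·(f′(r_i))^{-1} mod 17^{i+2}, f′(x) = 2x + 4. Iterate:
  r_0 = 12 (mod 17)
  r_1 = 182 (mod 289)
Final: r = 182 satisfies f(r) ≡ 0 mod 17^2.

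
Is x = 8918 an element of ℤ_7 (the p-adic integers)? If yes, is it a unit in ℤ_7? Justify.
x ∈ ℤ_7 but not a unit; v_7(x) = 3 > 0

ℤ_7 = {x ∈ ℚ_7 : v_7(x) ≥ 0} and ℤ_7^× = {x ∈ ℤ_7 : v_7(x) = 0}. Here v_7(8918) = v_7(num) − v_7(den) = 3; compare against these criteria.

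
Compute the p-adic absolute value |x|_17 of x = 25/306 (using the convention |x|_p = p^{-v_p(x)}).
|25/306|_17 = 17

Step 1 — compute v_17(x) by factoring powers of 17 out of the numerator and denominator: v_17(25/306) = -1. Step 2 — apply |x|_p = p^{-v_p(x)} = 17^{1} = 17.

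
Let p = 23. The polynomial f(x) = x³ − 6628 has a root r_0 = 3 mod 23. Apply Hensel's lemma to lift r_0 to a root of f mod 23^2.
r_1 = 463 (mod 529)

Hensel: r_{i+1} = r_i − f(r_i)/f′(r_i) mod 23^{i+2}, where f′(x) = 3x². Iterate:
  r_0 = 3 (mod 23)
  r_1 = 463 (mod 529)
Final: r = 463 with f(r) ≡ 0 mod 23^2.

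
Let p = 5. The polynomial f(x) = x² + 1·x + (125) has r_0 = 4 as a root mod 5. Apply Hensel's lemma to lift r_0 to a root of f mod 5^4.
r_3 = 124 (mod 625)

Hensel: r_{i+1} = r_i − f(r_i)·(f′(r_i))^{-1} mod 5^{i+2}, f′(x) = 2x + 1. Iterate:
  r_0 = 4 (mod 5)
  r_1 = 24 (mod 25)
  r_2 = 124 (mod 125)
  r_3 = 124 (mod 625)
Final: r = 124 satisfies f(r) ≡ 0 mod 5^4.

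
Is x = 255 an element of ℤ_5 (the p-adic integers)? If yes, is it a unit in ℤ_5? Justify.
x ∈ ℤ_5 but not a unit; v_5(x) = 1 > 0

ℤ_5 = {x ∈ ℚ_5 : v_5(x) ≥ 0} and ℤ_5^× = {x ∈ ℤ_5 : v_5(x) = 0}. Here v_5(255) = v_5(num) − v_5(den) = 1; compare against these criteria.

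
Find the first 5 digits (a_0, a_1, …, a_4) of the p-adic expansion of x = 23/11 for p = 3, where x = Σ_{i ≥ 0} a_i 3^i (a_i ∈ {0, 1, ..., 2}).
(a_0, …, a_4) = (1, 2, 0, 2, 2)

v_3(23/11) = 0 (numerator and denominator both coprime to 3), so x ∈ ℤ_3^×. Compute digits iteratively via a_i = x_i mod 3, x_{i+1} = (x_i − a_i)/3, with x_0 = x:
  x_0 = 23/11;  a_0 = 1;  x_1 = (x_0 − 1)/3 = 4/11
  x_1 = 4/11;  a_1 = 2;  x_2 = (x_1 − 2)/3 = -6/11
  x_2 = -6/11;  a_2 = 0;  x_3 = (x_2 − 0)/3 = -2/11
  x_3 = -2/11;  a_3 = 2;  x_4 = (x_3 − 2)/3 = -8/11
  x_4 = -8/11;  a_4 = 2;  x_5 = (x_4 − 2)/3 = -10/11
Digits: (1, 2, 0, 2, 2).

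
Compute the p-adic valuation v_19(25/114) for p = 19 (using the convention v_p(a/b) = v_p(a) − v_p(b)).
v_19(25/114) = -1

Factor powers of 19 from the numerator and denominator of the reduced fraction: 25 = 19^0 · 25 and 114 = 19^1 · 6. Apply v_p(a/b) = v_p(a) − v_p(b): v_19(25/114) = 0 − 1 = -1.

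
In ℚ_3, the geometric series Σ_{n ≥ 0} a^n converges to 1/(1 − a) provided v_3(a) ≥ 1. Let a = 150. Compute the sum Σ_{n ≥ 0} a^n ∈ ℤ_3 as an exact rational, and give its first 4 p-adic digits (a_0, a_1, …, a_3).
Σ a^n = 1/(1 − a) = -1/149;  first 4 digits = (1, 2, 2, 0)

v_3(a) = 1 ≥ 1, so the series converges in ℤ_3 to 1/(1 − a) = 1/(1 − 150) = -1/149. Expand this rational in ℤ_3: compute digits iteratively via d_i = x_i mod 3, x_{i+1} = (x_i − d_i)/3. The first 4 digits are (1, 2, 2, 0).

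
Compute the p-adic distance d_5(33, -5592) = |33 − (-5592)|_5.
d_5(33, -5592) = 1/625

Step 1 — x − y = 33 − (-5592) = 5625. Step 2 — v_5(5625) = 4 (factor: 5625 = (5^4 · 9); the sign does not affect v_p). Step 3 — |x − y|_5 = 5^{-4} = 1/625.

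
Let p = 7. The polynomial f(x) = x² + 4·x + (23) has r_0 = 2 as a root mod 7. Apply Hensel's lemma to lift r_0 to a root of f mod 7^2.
r_1 = 16 (mod 49)

Hensel: r_{i+1} = r_i − f(r_i)·(f′(r_i))^{-1} mod 7^{i+2}, f′(x) = 2x + 4. Iterate:
  r_0 = 2 (mod 7)
  r_1 = 16 (mod 49)
Final: r = 16 satisfies f(r) ≡ 0 mod 7^2.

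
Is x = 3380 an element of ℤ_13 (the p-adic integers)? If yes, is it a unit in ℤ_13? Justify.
x ∈ ℤ_13 but not a unit; v_13(x) = 2 > 0

ℤ_13 = {x ∈ ℚ_13 : v_13(x) ≥ 0} and ℤ_13^× = {x ∈ ℤ_13 : v_13(x) = 0}. Here v_13(3380) = v_13(num) − v_13(den) = 2; compare against these criteria.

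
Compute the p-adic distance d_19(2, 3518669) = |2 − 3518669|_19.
d_19(2, 3518669) = 1/130321

Step 1 — x − y = 2 − 3518669 = -3518667. Step 2 — v_19(-3518667) = 4 (factor: -3518667 = −(19^4 · 27); the sign does not affect v_p). Step 3 — |x − y|_19 = 19^{-4} = 1/130321.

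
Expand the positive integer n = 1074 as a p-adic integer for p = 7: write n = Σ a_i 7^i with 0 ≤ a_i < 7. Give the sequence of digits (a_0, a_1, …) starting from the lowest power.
(a_0, a_1, …) = (3, 6, 0, 3)

Repeated division by 7 gives the digits low-to-high: 1074 = 3 + 6·7^1 + 3·7^3. Digit sequence: (3, 6, 0, 3).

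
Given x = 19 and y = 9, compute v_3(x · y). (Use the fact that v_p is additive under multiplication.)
v_3(171) = 2

v_p(x) = 0 (factor: 19 = 3^0 · 19); v_p(y) = 2 (factor: 9 = 3^2 · 1). Additivity: v_p(xy) = v_p(x) + v_p(y) = 0 + 2 = 2. (Direct check: xy = 171 = 3^2 · (19).)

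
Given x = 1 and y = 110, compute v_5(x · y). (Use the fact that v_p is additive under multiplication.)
v_5(110) = 1

v_p(x) = 0 (factor: 1 = 5^0 · 1); v_p(y) = 1 (factor: 110 = 5^1 · 22). Additivity: v_p(xy) = v_p(x) + v_p(y) = 0 + 1 = 1. (Direct check: xy = 110 = 5^1 · (22).)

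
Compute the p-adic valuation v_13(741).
v_13(741) = 1

v_13(n) is the largest exponent k such that 13^k divides n. Factor out: 741 = 13^1 · 57. (Sign doesn't affect v_p.) So v_13(741) = 1.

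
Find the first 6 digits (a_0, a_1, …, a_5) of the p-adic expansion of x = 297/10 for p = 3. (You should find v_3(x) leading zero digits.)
(a_0, …, a_5) = (0, 0, 0, 2, 0, 2)

v_3(297/10) = 3, so a_0 = ... = a_2 = 0. Factor out: x = 3^3 · u with u = 11/10 a unit in ℤ_3. Expand u iteratively via a_{v+i} = u_i mod 3, u_{i+1} = (u_i − a_{v+i})/3:
  u_0 = 11/10;  a_3 = 2;  u_1 = (u_0 − 2)/3 = -3/10
  u_1 = -3/10;  a_4 = 0;  u_2 = (u_1 − 0)/3 = -1/10
  u_2 = -1/10;  a_5 = 2;  u_3 = (u_2 − 2)/3 = -7/10
Digits: (0, 0, 0, 2, 0, 2).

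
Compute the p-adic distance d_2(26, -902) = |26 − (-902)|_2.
d_2(26, -902) = 1/32

Step 1 — x − y = 26 − (-902) = 928. Step 2 — v_2(928) = 5 (factor: 928 = (2^5 · 29); the sign does not affect v_p). Step 3 — |x − y|_2 = 2^{-5} = 1/32.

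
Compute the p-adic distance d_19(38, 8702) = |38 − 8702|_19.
d_19(38, 8702) = 1/361

Step 1 — x − y = 38 − 8702 = -8664. Step 2 — v_19(-8664) = 2 (factor: -8664 = −(19^2 · 24); the sign does not affect v_p). Step 3 — |x − y|_19 = 19^{-2} = 1/361.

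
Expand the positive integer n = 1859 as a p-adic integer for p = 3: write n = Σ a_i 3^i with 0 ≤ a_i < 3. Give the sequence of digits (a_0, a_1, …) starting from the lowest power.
(a_0, a_1, …) = (2, 1, 2, 2, 1, 1, 2)

Repeated division by 3 gives the digits low-to-high: 1859 = 2 + 1·3^1 + 2·3^2 + 2·3^3 + 1·3^4 + 1·3^5 + 2·3^6. Digit sequence: (2, 1, 2, 2, 1, 1, 2).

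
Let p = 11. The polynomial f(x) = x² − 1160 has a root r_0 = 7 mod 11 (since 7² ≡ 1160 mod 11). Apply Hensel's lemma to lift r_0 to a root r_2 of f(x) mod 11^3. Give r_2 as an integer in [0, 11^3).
r_2 = 579 (mod 1331)

Hensel's recurrence: r_{i+1} = r_i − f(r_i)·(f′(r_i))^{-1} mod 11^{i+2}, with f′(x) = 2x. Iterate:
  r_0 = 7 (mod 11)
  r_1 = 95 (mod 121)
  r_2 = 579 (mod 1331)
Final: r_2 = 579, and one checks f(r_2) ≡ 0 mod 11^3.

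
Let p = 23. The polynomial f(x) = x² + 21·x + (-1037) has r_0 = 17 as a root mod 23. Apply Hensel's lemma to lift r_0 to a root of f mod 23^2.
r_1 = 178 (mod 529)

Hensel: r_{i+1} = r_i − f(r_i)·(f′(r_i))^{-1} mod 23^{i+2}, f′(x) = 2x + 21. Iterate:
  r_0 = 17 (mod 23)
  r_1 = 178 (mod 529)
Final: r = 178 satisfies f(r) ≡ 0 mod 23^2.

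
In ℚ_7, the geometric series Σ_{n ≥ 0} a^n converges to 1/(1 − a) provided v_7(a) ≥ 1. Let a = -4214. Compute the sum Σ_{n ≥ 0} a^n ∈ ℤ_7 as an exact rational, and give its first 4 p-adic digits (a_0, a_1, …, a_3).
Σ a^n = 1/(1 − a) = 1/4215;  first 4 digits = (1, 0, 5, 1)

v_7(a) = 2 ≥ 1, so the series converges in ℤ_7 to 1/(1 − a) = 1/(1 − (-4214)) = 1/4215. Expand this rational in ℤ_7: compute digits iteratively via d_i = x_i mod 7, x_{i+1} = (x_i − d_i)/7. The first 4 digits are (1, 0, 5, 1).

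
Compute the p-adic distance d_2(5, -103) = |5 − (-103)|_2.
d_2(5, -103) = 1/4

Step 1 — x − y = 5 − (-103) = 108. Step 2 — v_2(108) = 2 (factor: 108 = (2^2 · 27); the sign does not affect v_p). Step 3 — |x − y|_2 = 2^{-2} = 1/4.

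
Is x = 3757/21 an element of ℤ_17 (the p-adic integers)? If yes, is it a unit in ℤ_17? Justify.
x ∈ ℤ_17 but not a unit; v_17(x) = 2 > 0

ℤ_17 = {x ∈ ℚ_17 : v_17(x) ≥ 0} and ℤ_17^× = {x ∈ ℤ_17 : v_17(x) = 0}. Here v_17(3757/21) = v_17(num) − v_17(den) = 2; compare against these criteria.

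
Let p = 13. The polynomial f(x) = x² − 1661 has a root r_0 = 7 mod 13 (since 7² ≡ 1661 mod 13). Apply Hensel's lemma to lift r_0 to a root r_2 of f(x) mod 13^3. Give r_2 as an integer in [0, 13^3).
r_2 = 943 (mod 2197)

Hensel's recurrence: r_{i+1} = r_i − f(r_i)·(f′(r_i))^{-1} mod 13^{i+2}, with f′(x) = 2x. Iterate:
  r_0 = 7 (mod 13)
  r_1 = 98 (mod 169)
  r_2 = 943 (mod 2197)
Final: r_2 = 943, and one checks f(r_2) ≡ 0 mod 13^3.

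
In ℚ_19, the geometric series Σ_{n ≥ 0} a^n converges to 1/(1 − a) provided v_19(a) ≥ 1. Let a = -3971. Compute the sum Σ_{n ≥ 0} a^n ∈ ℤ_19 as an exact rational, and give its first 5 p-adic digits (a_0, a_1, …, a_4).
Σ a^n = 1/(1 − a) = 1/3972;  first 5 digits = (1, 0, 8, 18, 6)

v_19(a) = 2 ≥ 1, so the series converges in ℤ_19 to 1/(1 − a) = 1/(1 − (-3971)) = 1/3972. Expand this rational in ℤ_19: compute digits iteratively via d_i = x_i mod 19, x_{i+1} = (x_i − d_i)/19. The first 5 digits are (1, 0, 8, 18, 6).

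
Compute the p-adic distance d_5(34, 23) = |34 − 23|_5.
d_5(34, 23) = 1

Step 1 — x − y = 34 − 23 = 11. Step 2 — v_5(11) = 0 (factor: 11 = (5^0 · 11); the sign does not affect v_p). Step 3 — |x − y|_5 = 5^{0} = 1.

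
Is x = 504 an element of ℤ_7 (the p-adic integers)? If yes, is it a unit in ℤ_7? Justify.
x ∈ ℤ_7 but not a unit; v_7(x) = 1 > 0

ℤ_7 = {x ∈ ℚ_7 : v_7(x) ≥ 0} and ℤ_7^× = {x ∈ ℤ_7 : v_7(x) = 0}. Here v_7(504) = v_7(num) − v_7(den) = 1; compare against these criteria.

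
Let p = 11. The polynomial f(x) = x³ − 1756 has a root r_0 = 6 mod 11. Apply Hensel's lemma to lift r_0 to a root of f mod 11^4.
r_3 = 4923 (mod 14641)

Hensel: r_{i+1} = r_i − f(r_i)/f′(r_i) mod 11^{i+2}, where f′(x) = 3x². Iterate:
  r_0 = 6 (mod 11)
  r_1 = 83 (mod 121)
  r_2 = 930 (mod 1331)
  r_3 = 4923 (mod 14641)
Final: r = 4923 with f(r) ≡ 0 mod 11^4.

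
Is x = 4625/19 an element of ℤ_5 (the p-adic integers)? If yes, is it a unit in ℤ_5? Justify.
x ∈ ℤ_5 but not a unit; v_5(x) = 3 > 0

ℤ_5 = {x ∈ ℚ_5 : v_5(x) ≥ 0} and ℤ_5^× = {x ∈ ℤ_5 : v_5(x) = 0}. Here v_5(4625/19) = v_5(num) − v_5(den) = 3; compare against these criteria.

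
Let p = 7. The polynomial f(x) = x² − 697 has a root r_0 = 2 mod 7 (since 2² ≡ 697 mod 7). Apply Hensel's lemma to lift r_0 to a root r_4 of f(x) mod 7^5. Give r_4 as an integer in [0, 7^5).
r_4 = 7758 (mod 16807)

Hensel's recurrence: r_{i+1} = r_i − f(r_i)·(f′(r_i))^{-1} mod 7^{i+2}, with f′(x) = 2x. Iterate:
  r_0 = 2 (mod 7)
  r_1 = 16 (mod 49)
  r_2 = 212 (mod 343)
  r_3 = 555 (mod 2401)
  r_4 = 7758 (mod 16807)
Final: r_4 = 7758, and one checks f(r_4) ≡ 0 mod 7^5.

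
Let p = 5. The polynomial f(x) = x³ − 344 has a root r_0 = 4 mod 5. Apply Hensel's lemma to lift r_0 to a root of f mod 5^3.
r_2 = 89 (mod 125)

Hensel: r_{i+1} = r_i − f(r_i)/f′(r_i) mod 5^{i+2}, where f′(x) = 3x². Iterate:
  r_0 = 4 (mod 5)
  r_1 = 14 (mod 25)
  r_2 = 89 (mod 125)
Final: r = 89 with f(r) ≡ 0 mod 5^3.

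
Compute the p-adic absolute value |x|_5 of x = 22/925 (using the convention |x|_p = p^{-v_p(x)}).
|22/925|_5 = 25

Step 1 — compute v_5(x) by factoring powers of 5 out of the numerator and denominator: v_5(22/925) = -2. Step 2 — apply |x|_p = p^{-v_p(x)} = 5^{2} = 25.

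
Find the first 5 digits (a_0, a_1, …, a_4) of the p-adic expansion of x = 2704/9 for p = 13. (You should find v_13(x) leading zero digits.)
(a_0, …, a_4) = (0, 0, 9, 11, 2)

v_13(2704/9) = 2, so a_0 = ... = a_1 = 0. Factor out: x = 13^2 · u with u = 16/9 a unit in ℤ_13. Expand u iteratively via a_{v+i} = u_i mod 13, u_{i+1} = (u_i − a_{v+i})/13:
  u_0 = 16/9;  a_2 = 9;  u_1 = (u_0 − 9)/13 = -5/9
  u_1 = -5/9;  a_3 = 11;  u_2 = (u_1 − 11)/13 = -8/9
  u_2 = -8/9;  a_4 = 2;  u_3 = (u_2 − 2)/13 = -2/9
Digits: (0, 0, 9, 11, 2).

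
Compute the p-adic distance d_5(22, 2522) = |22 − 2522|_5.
d_5(22, 2522) = 1/625

Step 1 — x − y = 22 − 2522 = -2500. Step 2 — v_5(-2500) = 4 (factor: -2500 = −(5^4 · 4); the sign does not affect v_p). Step 3 — |x − y|_5 = 5^{-4} = 1/625.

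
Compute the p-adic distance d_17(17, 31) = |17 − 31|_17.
d_17(17, 31) = 1

Step 1 — x − y = 17 − 31 = -14. Step 2 — v_17(-14) = 0 (factor: -14 = −(17^0 · 14); the sign does not affect v_p). Step 3 — |x − y|_17 = 17^{0} = 1.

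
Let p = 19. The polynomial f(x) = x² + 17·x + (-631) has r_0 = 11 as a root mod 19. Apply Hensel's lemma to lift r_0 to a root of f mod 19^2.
r_1 = 334 (mod 361)

Hensel: r_{i+1} = r_i − f(r_i)·(f′(r_i))^{-1} mod 19^{i+2}, f′(x) = 2x + 17. Iterate:
  r_0 = 11 (mod 19)
  r_1 = 334 (mod 361)
Final: r = 334 satisfies f(r) ≡ 0 mod 19^2.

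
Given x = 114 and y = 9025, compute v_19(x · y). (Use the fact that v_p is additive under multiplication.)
v_19(1028850) = 3

v_p(x) = 1 (factor: 114 = 19^1 · 6); v_p(y) = 2 (factor: 9025 = 19^2 · 25). Additivity: v_p(xy) = v_p(x) + v_p(y) = 1 + 2 = 3. (Direct check: xy = 1028850 = 19^3 · (150).)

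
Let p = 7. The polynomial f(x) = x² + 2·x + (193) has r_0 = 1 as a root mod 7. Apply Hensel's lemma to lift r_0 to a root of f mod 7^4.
r_3 = 2353 (mod 2401)

Hensel: r_{i+1} = r_i − f(r_i)·(f′(r_i))^{-1} mod 7^{i+2}, f′(x) = 2x + 2. Iterate:
  r_0 = 1 (mod 7)
  r_1 = 1 (mod 49)
  r_2 = 295 (mod 343)
  r_3 = 2353 (mod 2401)
Final: r = 2353 satisfies f(r) ≡ 0 mod 7^4.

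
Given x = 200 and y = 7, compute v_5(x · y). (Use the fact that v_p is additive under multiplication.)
v_5(1400) = 2

v_p(x) = 2 (factor: 200 = 5^2 · 8); v_p(y) = 0 (factor: 7 = 5^0 · 7). Additivity: v_p(xy) = v_p(x) + v_p(y) = 2 + 0 = 2. (Direct check: xy = 1400 = 5^2 · (56).)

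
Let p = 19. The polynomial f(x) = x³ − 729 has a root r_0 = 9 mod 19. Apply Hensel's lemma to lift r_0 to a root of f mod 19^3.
r_2 = 9 (mod 6859)

Hensel: r_{i+1} = r_i − f(r_i)/f′(r_i) mod 19^{i+2}, where f′(x) = 3x². Iterate:
  r_0 = 9 (mod 19)
  r_1 = 9 (mod 361)
  r_2 = 9 (mod 6859)
Final: r = 9 with f(r) ≡ 0 mod 19^3.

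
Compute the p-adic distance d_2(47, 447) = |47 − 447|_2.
d_2(47, 447) = 1/16

Step 1 — x − y = 47 − 447 = -400. Step 2 — v_2(-400) = 4 (factor: -400 = −(2^4 · 25); the sign does not affect v_p). Step 3 — |x − y|_2 = 2^{-4} = 1/16.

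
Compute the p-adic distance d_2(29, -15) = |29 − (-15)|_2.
d_2(29, -15) = 1/4

Step 1 — x − y = 29 − (-15) = 44. Step 2 — v_2(44) = 2 (factor: 44 = (2^2 · 11); the sign does not affect v_p). Step 3 — |x − y|_2 = 2^{-2} = 1/4.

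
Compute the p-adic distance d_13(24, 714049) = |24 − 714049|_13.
d_13(24, 714049) = 1/28561

Step 1 — x − y = 24 − 714049 = -714025. Step 2 — v_13(-714025) = 4 (factor: -714025 = −(13^4 · 25); the sign does not affect v_p). Step 3 — |x − y|_13 = 13^{-4} = 1/28561.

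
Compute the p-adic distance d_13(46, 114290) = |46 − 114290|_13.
d_13(46, 114290) = 1/28561

Step 1 — x − y = 46 − 114290 = -114244. Step 2 — v_13(-114244) = 4 (factor: -114244 = −(13^4 · 4); the sign does not affect v_p). Step 3 — |x − y|_13 = 13^{-4} = 1/28561.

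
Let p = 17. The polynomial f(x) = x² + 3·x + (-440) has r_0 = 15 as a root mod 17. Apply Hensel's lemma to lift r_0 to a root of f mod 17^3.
r_2 = 3313 (mod 4913)

Hensel: r_{i+1} = r_i − f(r_i)·(f′(r_i))^{-1} mod 17^{i+2}, f′(x) = 2x + 3. Iterate:
  r_0 = 15 (mod 17)
  r_1 = 134 (mod 289)
  r_2 = 3313 (mod 4913)
Final: r = 3313 satisfies f(r) ≡ 0 mod 17^3.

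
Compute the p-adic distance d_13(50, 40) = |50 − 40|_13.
d_13(50, 40) = 1

Step 1 — x − y = 50 − 40 = 10. Step 2 — v_13(10) = 0 (factor: 10 = (13^0 · 10); the sign does not affect v_p). Step 3 — |x − y|_13 = 13^{0} = 1.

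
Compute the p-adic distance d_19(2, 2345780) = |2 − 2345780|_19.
d_19(2, 2345780) = 1/130321

Step 1 — x − y = 2 − 2345780 = -2345778. Step 2 — v_19(-2345778) = 4 (factor: -2345778 = −(19^4 · 18); the sign does not affect v_p). Step 3 — |x − y|_19 = 19^{-4} = 1/130321.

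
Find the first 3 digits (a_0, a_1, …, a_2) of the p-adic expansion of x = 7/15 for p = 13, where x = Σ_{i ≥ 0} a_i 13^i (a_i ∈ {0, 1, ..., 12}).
(a_0, …, a_2) = (10, 1, 12)

v_13(7/15) = 0 (numerator and denominator both coprime to 13), so x ∈ ℤ_13^×. Compute digits iteratively via a_i = x_i mod 13, x_{i+1} = (x_i − a_i)/13, with x_0 = x:
  x_0 = 7/15;  a_0 = 10;  x_1 = (x_0 − 10)/13 = -11/15
  x_1 = -11/15;  a_1 = 1;  x_2 = (x_1 − 1)/13 = -2/15
  x_2 = -2/15;  a_2 = 12;  x_3 = (x_2 − 12)/13 = -14/15
Digits: (10, 1, 12).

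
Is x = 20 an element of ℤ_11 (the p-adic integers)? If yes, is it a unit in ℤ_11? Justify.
x ∈ ℤ_11^× (unit); v_11(x) = 0

ℤ_11 = {x ∈ ℚ_11 : v_11(x) ≥ 0} and ℤ_11^× = {x ∈ ℤ_11 : v_11(x) = 0}. Here v_11(20) = v_11(num) − v_11(den) = 0; compare against these criteria.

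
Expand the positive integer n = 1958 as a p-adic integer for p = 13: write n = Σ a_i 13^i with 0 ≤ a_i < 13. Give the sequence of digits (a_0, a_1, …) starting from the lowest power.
(a_0, a_1, …) = (8, 7, 11)

Repeated division by 13 gives the digits low-to-high: 1958 = 8 + 7·13^1 + 11·13^2. Digit sequence: (8, 7, 11).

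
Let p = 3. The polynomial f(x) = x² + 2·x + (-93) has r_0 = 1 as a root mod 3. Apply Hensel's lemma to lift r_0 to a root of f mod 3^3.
r_2 = 10 (mod 27)

Hensel: r_{i+1} = r_i − f(r_i)·(f′(r_i))^{-1} mod 3^{i+2}, f′(x) = 2x + 2. Iterate:
  r_0 = 1 (mod 3)
  r_1 = 1 (mod 9)
  r_2 = 10 (mod 27)
Final: r = 10 satisfies f(r) ≡ 0 mod 3^3.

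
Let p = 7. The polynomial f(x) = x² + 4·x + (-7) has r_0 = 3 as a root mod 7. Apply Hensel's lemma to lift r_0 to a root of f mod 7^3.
r_2 = 129 (mod 343)

Hensel: r_{i+1} = r_i − f(r_i)·(f′(r_i))^{-1} mod 7^{i+2}, f′(x) = 2x + 4. Iterate:
  r_0 = 3 (mod 7)
  r_1 = 31 (mod 49)
  r_2 = 129 (mod 343)
Final: r = 129 satisfies f(r) ≡ 0 mod 7^3.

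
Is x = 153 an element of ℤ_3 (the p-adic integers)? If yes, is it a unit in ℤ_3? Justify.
x ∈ ℤ_3 but not a unit; v_3(x) = 2 > 0

ℤ_3 = {x ∈ ℚ_3 : v_3(x) ≥ 0} and ℤ_3^× = {x ∈ ℤ_3 : v_3(x) = 0}. Here v_3(153) = v_3(num) − v_3(den) = 2; compare against these criteria.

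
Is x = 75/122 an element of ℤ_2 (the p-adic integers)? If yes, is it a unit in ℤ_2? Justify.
x ∉ ℤ_2 (v_2(x) = -1 < 0)

ℤ_2 = {x ∈ ℚ_2 : v_2(x) ≥ 0} and ℤ_2^× = {x ∈ ℤ_2 : v_2(x) = 0}. Here v_2(75/122) = v_2(num) − v_2(den) = -1; compare against these criteria.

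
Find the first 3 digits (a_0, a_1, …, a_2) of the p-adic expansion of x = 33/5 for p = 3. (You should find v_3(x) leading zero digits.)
(a_0, …, a_2) = (0, 1, 1)

v_3(33/5) = 1, so a_0 = ... = a_0 = 0. Factor out: x = 3^1 · u with u = 11/5 a unit in ℤ_3. Expand u iteratively via a_{v+i} = u_i mod 3, u_{i+1} = (u_i − a_{v+i})/3:
  u_0 = 11/5;  a_1 = 1;  u_1 = (u_0 − 1)/3 = 2/5
  u_1 = 2/5;  a_2 = 1;  u_2 = (u_1 − 1)/3 = -1/5
Digits: (0, 1, 1).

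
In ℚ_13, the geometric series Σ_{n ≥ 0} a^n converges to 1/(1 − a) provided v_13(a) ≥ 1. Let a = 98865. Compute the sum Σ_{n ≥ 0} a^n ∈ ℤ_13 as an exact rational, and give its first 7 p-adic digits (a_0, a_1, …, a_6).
Σ a^n = 1/(1 − a) = -1/98864;  first 7 digits = (1, 0, 0, 6, 3, 0, 10)

v_13(a) = 3 ≥ 1, so the series converges in ℤ_13 to 1/(1 − a) = 1/(1 − 98865) = -1/98864. Expand this rational in ℤ_13: compute digits iteratively via d_i = x_i mod 13, x_{i+1} = (x_i − d_i)/13. The first 7 digits are (1, 0, 0, 6, 3, 0, 10).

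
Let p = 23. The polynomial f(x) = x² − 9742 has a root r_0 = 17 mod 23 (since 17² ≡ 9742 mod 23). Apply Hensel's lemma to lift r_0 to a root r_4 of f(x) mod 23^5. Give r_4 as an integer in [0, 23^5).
r_4 = 5735044 (mod 6436343)

Hensel's recurrence: r_{i+1} = r_i − f(r_i)·(f′(r_i))^{-1} mod 23^{i+2}, with f′(x) = 2x. Iterate:
  r_0 = 17 (mod 23)
  r_1 = 155 (mod 529)
  r_2 = 4387 (mod 12167)
  r_3 = 138224 (mod 279841)
  r_4 = 5735044 (mod 6436343)
Final: r_4 = 5735044, and one checks f(r_4) ≡ 0 mod 23^5.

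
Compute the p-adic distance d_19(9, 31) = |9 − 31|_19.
d_19(9, 31) = 1

Step 1 — x − y = 9 − 31 = -22. Step 2 — v_19(-22) = 0 (factor: -22 = −(19^0 · 22); the sign does not affect v_p). Step 3 — |x − y|_19 = 19^{0} = 1.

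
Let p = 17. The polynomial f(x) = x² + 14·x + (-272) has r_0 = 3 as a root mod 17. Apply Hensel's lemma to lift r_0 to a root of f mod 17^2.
r_1 = 173 (mod 289)

Hensel: r_{i+1} = r_i − f(r_i)·(f′(r_i))^{-1} mod 17^{i+2}, f′(x) = 2x + 14. Iterate:
  r_0 = 3 (mod 17)
  r_1 = 173 (mod 289)
Final: r = 173 satisfies f(r) ≡ 0 mod 17^2.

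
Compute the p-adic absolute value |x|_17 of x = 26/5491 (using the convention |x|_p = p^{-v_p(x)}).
|26/5491|_17 = 289

Step 1 — compute v_17(x) by factoring powers of 17 out of the numerator and denominator: v_17(26/5491) = -2. Step 2 — apply |x|_p = p^{-v_p(x)} = 17^{2} = 289.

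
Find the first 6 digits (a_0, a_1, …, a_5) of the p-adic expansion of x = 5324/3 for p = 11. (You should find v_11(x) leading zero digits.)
(a_0, …, a_5) = (0, 0, 0, 5, 7, 3)

v_11(5324/3) = 3, so a_0 = ... = a_2 = 0. Factor out: x = 11^3 · u with u = 4/3 a unit in ℤ_11. Expand u iteratively via a_{v+i} = u_i mod 11, u_{i+1} = (u_i − a_{v+i})/11:
  u_0 = 4/3;  a_3 = 5;  u_1 = (u_0 − 5)/11 = -1/3
  u_1 = -1/3;  a_4 = 7;  u_2 = (u_1 − 7)/11 = -2/3
  u_2 = -2/3;  a_5 = 3;  u_3 = (u_2 − 3)/11 = -1/3
Digits: (0, 0, 0, 5, 7, 3).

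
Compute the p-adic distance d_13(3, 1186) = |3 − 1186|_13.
d_13(3, 1186) = 1/169

Step 1 — x − y = 3 − 1186 = -1183. Step 2 — v_13(-1183) = 2 (factor: -1183 = −(13^2 · 7); the sign does not affect v_p). Step 3 — |x − y|_13 = 13^{-2} = 1/169.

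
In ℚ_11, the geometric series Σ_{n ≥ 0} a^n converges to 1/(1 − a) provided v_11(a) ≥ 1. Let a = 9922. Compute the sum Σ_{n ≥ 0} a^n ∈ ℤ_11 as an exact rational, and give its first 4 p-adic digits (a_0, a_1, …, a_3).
Σ a^n = 1/(1 − a) = -1/9921;  first 4 digits = (1, 0, 5, 7)

v_11(a) = 2 ≥ 1, so the series converges in ℤ_11 to 1/(1 − a) = 1/(1 − 9922) = -1/9921. Expand this rational in ℤ_11: compute digits iteratively via d_i = x_i mod 11, x_{i+1} = (x_i − d_i)/11. The first 4 digits are (1, 0, 5, 7).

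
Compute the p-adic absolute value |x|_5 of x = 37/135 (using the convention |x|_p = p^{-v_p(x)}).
|37/135|_5 = 5

Step 1 — compute v_5(x) by factoring powers of 5 out of the numerator and denominator: v_5(37/135) = -1. Step 2 — apply |x|_p = p^{-v_p(x)} = 5^{1} = 5.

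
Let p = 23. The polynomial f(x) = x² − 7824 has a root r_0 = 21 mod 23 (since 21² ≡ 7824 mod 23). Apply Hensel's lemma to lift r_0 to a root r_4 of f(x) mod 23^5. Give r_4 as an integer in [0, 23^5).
r_4 = 3329156 (mod 6436343)

Hensel's recurrence: r_{i+1} = r_i − f(r_i)·(f′(r_i))^{-1} mod 23^{i+2}, with f′(x) = 2x. Iterate:
  r_0 = 21 (mod 23)
  r_1 = 159 (mod 529)
  r_2 = 7565 (mod 12167)
  r_3 = 250905 (mod 279841)
  r_4 = 3329156 (mod 6436343)
Final: r_4 = 3329156, and one checks f(r_4) ≡ 0 mod 23^5.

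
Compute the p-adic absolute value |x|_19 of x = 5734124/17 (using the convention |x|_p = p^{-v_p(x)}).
|5734124/17|_19 = 1/130321

Step 1 — compute v_19(x) by factoring powers of 19 out of the numerator and denominator: v_19(5734124/17) = 4. Step 2 — apply |x|_p = p^{-v_p(x)} = 19^{-4} = 1/130321.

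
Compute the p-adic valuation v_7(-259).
v_7(-259) = 1

v_7(n) is the largest exponent k such that 7^k divides n. Factor out: -259 = -7^1 · 37. (Sign doesn't affect v_p.) So v_7(-259) = 1.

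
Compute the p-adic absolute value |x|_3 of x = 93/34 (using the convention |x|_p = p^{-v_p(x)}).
|93/34|_3 = 1/3

Step 1 — compute v_3(x) by factoring powers of 3 out of the numerator and denominator: v_3(93/34) = 1. Step 2 — apply |x|_p = p^{-v_p(x)} = 3^{-1} = 1/3.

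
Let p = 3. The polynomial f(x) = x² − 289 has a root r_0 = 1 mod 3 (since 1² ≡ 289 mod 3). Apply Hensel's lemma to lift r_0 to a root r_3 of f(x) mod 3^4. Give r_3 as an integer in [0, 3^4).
r_3 = 64 (mod 81)

Hensel's recurrence: r_{i+1} = r_i − f(r_i)·(f′(r_i))^{-1} mod 3^{i+2}, with f′(x) = 2x. Iterate:
  r_0 = 1 (mod 3)
  r_1 = 1 (mod 9)
  r_2 = 10 (mod 27)
  r_3 = 64 (mod 81)
Final: r_3 = 64, and one checks f(r_3) ≡ 0 mod 3^4.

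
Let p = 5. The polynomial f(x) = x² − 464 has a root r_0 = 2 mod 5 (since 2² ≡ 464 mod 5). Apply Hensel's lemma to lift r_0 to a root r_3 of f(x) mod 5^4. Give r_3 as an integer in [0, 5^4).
r_3 = 592 (mod 625)

Hensel's recurrence: r_{i+1} = r_i − f(r_i)·(f′(r_i))^{-1} mod 5^{i+2}, with f′(x) = 2x. Iterate:
  r_0 = 2 (mod 5)
  r_1 = 17 (mod 25)
  r_2 = 92 (mod 125)
  r_3 = 592 (mod 625)
Final: r_3 = 592, and one checks f(r_3) ≡ 0 mod 5^4.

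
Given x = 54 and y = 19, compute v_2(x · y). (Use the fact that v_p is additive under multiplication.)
v_2(1026) = 1

v_p(x) = 1 (factor: 54 = 2^1 · 27); v_p(y) = 0 (factor: 19 = 2^0 · 19). Additivity: v_p(xy) = v_p(x) + v_p(y) = 1 + 0 = 1. (Direct check: xy = 1026 = 2^1 · (513).)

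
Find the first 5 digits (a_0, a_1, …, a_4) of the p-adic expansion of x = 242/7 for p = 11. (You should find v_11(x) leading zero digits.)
(a_0, …, a_4) = (0, 0, 5, 9, 7)

v_11(242/7) = 2, so a_0 = ... = a_1 = 0. Factor out: x = 11^2 · u with u = 2/7 a unit in ℤ_11. Expand u iteratively via a_{v+i} = u_i mod 11, u_{i+1} = (u_i − a_{v+i})/11:
  u_0 = 2/7;  a_2 = 5;  u_1 = (u_0 − 5)/11 = -3/7
  u_1 = -3/7;  a_3 = 9;  u_2 = (u_1 − 9)/11 = -6/7
  u_2 = -6/7;  a_4 = 7;  u_3 = (u_2 − 7)/11 = -5/7
Digits: (0, 0, 5, 9, 7).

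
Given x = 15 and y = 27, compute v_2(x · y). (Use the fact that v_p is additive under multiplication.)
v_2(405) = 0

v_p(x) = 0 (factor: 15 = 2^0 · 15); v_p(y) = 0 (factor: 27 = 2^0 · 27). Additivity: v_p(xy) = v_p(x) + v_p(y) = 0 + 0 = 0. (Direct check: xy = 405 = 2^0 · (405).)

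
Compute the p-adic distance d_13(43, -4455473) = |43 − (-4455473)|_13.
d_13(43, -4455473) = 1/371293

Step 1 — x − y = 43 − (-4455473) = 4455516. Step 2 — v_13(4455516) = 5 (factor: 4455516 = (13^5 · 12); the sign does not affect v_p). Step 3 — |x − y|_13 = 13^{-5} = 1/371293.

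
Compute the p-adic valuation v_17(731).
v_17(731) = 1

v_17(n) is the largest exponent k such that 17^k divides n. Factor out: 731 = 17^1 · 43. (Sign doesn't affect v_p.) So v_17(731) = 1.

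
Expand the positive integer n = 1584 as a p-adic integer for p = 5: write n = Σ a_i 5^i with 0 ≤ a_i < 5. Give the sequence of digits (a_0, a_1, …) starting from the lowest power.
(a_0, a_1, …) = (4, 1, 3, 2, 2)

Repeated division by 5 gives the digits low-to-high: 1584 = 4 + 1·5^1 + 3·5^2 + 2·5^3 + 2·5^4. Digit sequence: (4, 1, 3, 2, 2).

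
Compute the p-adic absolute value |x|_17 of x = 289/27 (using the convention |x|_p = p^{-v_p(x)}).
|289/27|_17 = 1/289

Step 1 — compute v_17(x) by factoring powers of 17 out of the numerator and denominator: v_17(289/27) = 2. Step 2 — apply |x|_p = p^{-v_p(x)} = 17^{-2} = 1/289.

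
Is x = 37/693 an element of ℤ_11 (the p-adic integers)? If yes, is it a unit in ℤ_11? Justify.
x ∉ ℤ_11 (v_11(x) = -1 < 0)

ℤ_11 = {x ∈ ℚ_11 : v_11(x) ≥ 0} and ℤ_11^× = {x ∈ ℤ_11 : v_11(x) = 0}. Here v_11(37/693) = v_11(num) − v_11(den) = -1; compare against these criteria.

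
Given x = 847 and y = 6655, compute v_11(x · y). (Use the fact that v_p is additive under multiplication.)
v_11(5636785) = 5

v_p(x) = 2 (factor: 847 = 11^2 · 7); v_p(y) = 3 (factor: 6655 = 11^3 · 5). Additivity: v_p(xy) = v_p(x) + v_p(y) = 2 + 3 = 5. (Direct check: xy = 5636785 = 11^5 · (35).)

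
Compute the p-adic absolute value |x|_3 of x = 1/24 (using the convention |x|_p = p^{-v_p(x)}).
|1/24|_3 = 3

Step 1 — compute v_3(x) by factoring powers of 3 out of the numerator and denominator: v_3(1/24) = -1. Step 2 — apply |x|_p = p^{-v_p(x)} = 3^{1} = 3.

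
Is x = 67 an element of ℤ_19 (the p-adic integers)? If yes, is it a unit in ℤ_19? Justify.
x ∈ ℤ_19^× (unit); v_19(x) = 0

ℤ_19 = {x ∈ ℚ_19 : v_19(x) ≥ 0} and ℤ_19^× = {x ∈ ℤ_19 : v_19(x) = 0}. Here v_19(67) = v_19(num) − v_19(den) = 0; compare against these criteria.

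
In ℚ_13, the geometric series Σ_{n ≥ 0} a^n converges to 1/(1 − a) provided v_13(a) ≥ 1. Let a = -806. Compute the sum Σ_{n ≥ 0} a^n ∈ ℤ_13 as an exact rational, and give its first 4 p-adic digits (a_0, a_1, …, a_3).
Σ a^n = 1/(1 − a) = 1/807;  first 4 digits = (1, 3, 4, 10)

v_13(a) = 1 ≥ 1, so the series converges in ℤ_13 to 1/(1 − a) = 1/(1 − (-806)) = 1/807. Expand this rational in ℤ_13: compute digits iteratively via d_i = x_i mod 13, x_{i+1} = (x_i − d_i)/13. The first 4 digits are (1, 3, 4, 10).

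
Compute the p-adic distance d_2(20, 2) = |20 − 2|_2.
d_2(20, 2) = 1/2

Step 1 — x − y = 20 − 2 = 18. Step 2 — v_2(18) = 1 (factor: 18 = (2^1 · 9); the sign does not affect v_p). Step 3 — |x − y|_2 = 2^{-1} = 1/2.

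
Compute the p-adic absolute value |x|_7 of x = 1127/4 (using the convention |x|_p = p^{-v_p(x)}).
|1127/4|_7 = 1/49

Step 1 — compute v_7(x) by factoring powers of 7 out of the numerator and denominator: v_7(1127/4) = 2. Step 2 — apply |x|_p = p^{-v_p(x)} = 7^{-2} = 1/49.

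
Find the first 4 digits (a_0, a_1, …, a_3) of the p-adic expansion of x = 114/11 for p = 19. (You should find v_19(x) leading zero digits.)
(a_0, …, a_3) = (0, 4, 5, 17)

v_19(114/11) = 1, so a_0 = ... = a_0 = 0. Factor out: x = 19^1 · u with u = 6/11 a unit in ℤ_19. Expand u iteratively via a_{v+i} = u_i mod 19, u_{i+1} = (u_i − a_{v+i})/19:
  u_0 = 6/11;  a_1 = 4;  u_1 = (u_0 − 4)/19 = -2/11
  u_1 = -2/11;  a_2 = 5;  u_2 = (u_1 − 5)/19 = -3/11
  u_2 = -3/11;  a_3 = 17;  u_3 = (u_2 − 17)/19 = -10/11
Digits: (0, 4, 5, 17).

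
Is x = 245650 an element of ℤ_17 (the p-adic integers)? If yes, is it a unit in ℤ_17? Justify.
x ∈ ℤ_17 but not a unit; v_17(x) = 3 > 0

ℤ_17 = {x ∈ ℚ_17 : v_17(x) ≥ 0} and ℤ_17^× = {x ∈ ℤ_17 : v_17(x) = 0}. Here v_17(245650) = v_17(num) − v_17(den) = 3; compare against these criteria.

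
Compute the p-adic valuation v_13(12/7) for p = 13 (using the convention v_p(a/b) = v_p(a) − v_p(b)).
v_13(12/7) = 0

Factor powers of 13 from the numerator and denominator of the reduced fraction: 12 = 13^0 · 12 and 7 = 13^0 · 7. Apply v_p(a/b) = v_p(a) − v_p(b): v_13(12/7) = 0 − 0 = 0.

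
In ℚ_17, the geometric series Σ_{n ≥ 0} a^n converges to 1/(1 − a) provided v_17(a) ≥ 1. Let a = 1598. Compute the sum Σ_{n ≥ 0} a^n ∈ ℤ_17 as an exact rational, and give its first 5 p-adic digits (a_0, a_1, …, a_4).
Σ a^n = 1/(1 − a) = -1/1597;  first 5 digits = (1, 9, 1, 8, 12)

v_17(a) = 1 ≥ 1, so the series converges in ℤ_17 to 1/(1 − a) = 1/(1 − 1598) = -1/1597. Expand this rational in ℤ_17: compute digits iteratively via d_i = x_i mod 17, x_{i+1} = (x_i − d_i)/17. The first 5 digits are (1, 9, 1, 8, 12).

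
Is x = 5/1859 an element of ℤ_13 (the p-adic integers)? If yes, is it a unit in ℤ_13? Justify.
x ∉ ℤ_13 (v_13(x) = -2 < 0)

ℤ_13 = {x ∈ ℚ_13 : v_13(x) ≥ 0} and ℤ_13^× = {x ∈ ℤ_13 : v_13(x) = 0}. Here v_13(5/1859) = v_13(num) − v_13(den) = -2; compare against these criteria.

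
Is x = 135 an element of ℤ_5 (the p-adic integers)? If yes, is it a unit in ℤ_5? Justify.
x ∈ ℤ_5 but not a unit; v_5(x) = 1 > 0

ℤ_5 = {x ∈ ℚ_5 : v_5(x) ≥ 0} and ℤ_5^× = {x ∈ ℤ_5 : v_5(x) = 0}. Here v_5(135) = v_5(num) − v_5(den) = 1; compare against these criteria.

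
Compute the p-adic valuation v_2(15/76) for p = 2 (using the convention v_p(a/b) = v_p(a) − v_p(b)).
v_2(15/76) = -2

Factor powers of 2 from the numerator and denominator of the reduced fraction: 15 = 2^0 · 15 and 76 = 2^2 · 19. Apply v_p(a/b) = v_p(a) − v_p(b): v_2(15/76) = 0 − 2 = -2.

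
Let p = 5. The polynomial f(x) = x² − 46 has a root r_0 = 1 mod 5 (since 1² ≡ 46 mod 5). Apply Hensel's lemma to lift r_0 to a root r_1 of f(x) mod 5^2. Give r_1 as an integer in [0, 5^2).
r_1 = 11 (mod 25)

Hensel's recurrence: r_{i+1} = r_i − f(r_i)·(f′(r_i))^{-1} mod 5^{i+2}, with f′(x) = 2x. Iterate:
  r_0 = 1 (mod 5)
  r_1 = 11 (mod 25)
Final: r_1 = 11, and one checks f(r_1) ≡ 0 mod 5^2.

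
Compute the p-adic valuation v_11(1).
v_11(1) = 0

v_11(n) is the largest exponent k such that 11^k divides n. Factor out: 1 = 11^0 · 1. (Sign doesn't affect v_p.) So v_11(1) = 0.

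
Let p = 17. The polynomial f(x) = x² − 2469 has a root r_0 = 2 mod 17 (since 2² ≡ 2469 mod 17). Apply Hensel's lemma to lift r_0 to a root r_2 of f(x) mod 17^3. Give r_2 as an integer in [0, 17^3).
r_2 = 4014 (mod 4913)

Hensel's recurrence: r_{i+1} = r_i − f(r_i)·(f′(r_i))^{-1} mod 17^{i+2}, with f′(x) = 2x. Iterate:
  r_0 = 2 (mod 17)
  r_1 = 257 (mod 289)
  r_2 = 4014 (mod 4913)
Final: r_2 = 4014, and one checks f(r_2) ≡ 0 mod 17^3.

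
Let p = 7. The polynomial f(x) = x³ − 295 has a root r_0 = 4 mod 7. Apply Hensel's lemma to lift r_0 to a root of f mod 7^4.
r_3 = 410 (mod 2401)

Hensel: r_{i+1} = r_i − f(r_i)/f′(r_i) mod 7^{i+2}, where f′(x) = 3x². Iterate:
  r_0 = 4 (mod 7)
  r_1 = 18 (mod 49)
  r_2 = 67 (mod 343)
  r_3 = 410 (mod 2401)
Final: r = 410 with f(r) ≡ 0 mod 7^4.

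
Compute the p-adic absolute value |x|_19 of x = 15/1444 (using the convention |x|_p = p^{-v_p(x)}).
|15/1444|_19 = 361

Step 1 — compute v_19(x) by factoring powers of 19 out of the numerator and denominator: v_19(15/1444) = -2. Step 2 — apply |x|_p = p^{-v_p(x)} = 19^{2} = 361.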